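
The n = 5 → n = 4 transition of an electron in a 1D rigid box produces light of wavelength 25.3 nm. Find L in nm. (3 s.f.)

The photon carries ΔE = hc/λ = 6.626×10^-34·2.998×10^8/2.53×10^-8 m = 7.852×10^-18 J.
Since ΔE = (5² − 4²)E_1, E_1 = 8.724×10^-19 J, and L = h/√(8m_eE_1) = 2.63×10^-10 m = 0.263 nm.

L = 0.263 nm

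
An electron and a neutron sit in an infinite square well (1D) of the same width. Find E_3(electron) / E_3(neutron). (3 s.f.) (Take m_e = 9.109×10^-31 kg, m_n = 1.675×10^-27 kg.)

1.84×10^3

E_n ∝ 1/m at fixed n and L, so the ratio is m_n/m_e = 1.675×10^-27/9.109×10^-31 = 1.84×10^3.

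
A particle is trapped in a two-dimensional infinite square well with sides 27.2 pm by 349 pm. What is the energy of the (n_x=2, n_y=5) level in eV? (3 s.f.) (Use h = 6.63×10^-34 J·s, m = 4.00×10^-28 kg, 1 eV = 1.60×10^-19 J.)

E = 4.82 eV

For a 2D rectangular well E = (h²/8m)·Σ n_i²/L_i² = (6.63×10^-34)²/(8·4.00×10^-28) · [2²/(27.2 pm)² + 5²/(349 pm)²].
Evaluating gives E = 7.709×10^-19 J = 4.82 eV.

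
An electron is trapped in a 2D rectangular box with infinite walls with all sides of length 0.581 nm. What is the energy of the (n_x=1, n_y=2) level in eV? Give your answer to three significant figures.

E = 5.57 eV

For a 2D rectangular well E = (h²/8m_e)·Σ n_i²/L_i² = (6.626×10^-34)²/(8·9.109×10^-31) · [1²/(0.581 nm)² + 2²/(0.581 nm)²].
Evaluating gives E = 8.924×10^-19 J = 5.57 eV.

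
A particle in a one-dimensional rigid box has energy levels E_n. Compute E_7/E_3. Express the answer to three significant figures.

5.44

E_n ∝ n², so E_7/E_3 = 7²/3² = 49/9 = 5.44.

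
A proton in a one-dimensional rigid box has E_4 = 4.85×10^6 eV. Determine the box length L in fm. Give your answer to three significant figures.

L = 26.0 fm

From E_n = n²h²/(8m_pL²), L = n·h/√(8m_pE_n).
E_4 = 4.85×10^6 eV = 7.770×10^-13 J, so L = 4·6.626×10^-34/√(8·1.673×10^-27·7.770×10^-13) = 2.60×10^-14 m = 26.0 fm.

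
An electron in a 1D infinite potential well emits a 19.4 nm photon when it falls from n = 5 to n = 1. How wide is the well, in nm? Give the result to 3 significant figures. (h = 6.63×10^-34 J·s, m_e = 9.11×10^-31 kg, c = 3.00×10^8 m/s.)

The photon carries ΔE = hc/λ = 6.63×10^-34·3.00×10^8/1.94×10^-8 m = 1.025×10^-17 J.
Since ΔE = (5² − 1²)E_1, E_1 = 4.271×10^-19 J, and L = h/√(8m_eE_1) = 3.76×10^-10 m = 0.376 nm.

L = 0.376 nm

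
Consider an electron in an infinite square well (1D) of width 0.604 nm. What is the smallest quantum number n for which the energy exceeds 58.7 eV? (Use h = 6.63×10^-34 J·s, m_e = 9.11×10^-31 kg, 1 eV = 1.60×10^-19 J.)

n = 8

E_1 = h²/(8m_eL²) = 1.653×10^-19 J = 1.033 eV.
Need n² > 58.7/1.033 = 56.82, i.e. n > 7.538.
The smallest integer satisfying this is n = 8.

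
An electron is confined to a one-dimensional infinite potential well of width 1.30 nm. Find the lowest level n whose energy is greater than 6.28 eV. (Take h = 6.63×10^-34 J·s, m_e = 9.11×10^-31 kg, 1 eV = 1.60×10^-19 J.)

n = 6

E_1 = h²/(8m_eL²) = 3.569×10^-20 J = 0.2231 eV.
Need n² > 6.28/0.2231 = 28.15, i.e. n > 5.306.
The smallest integer satisfying this is n = 6.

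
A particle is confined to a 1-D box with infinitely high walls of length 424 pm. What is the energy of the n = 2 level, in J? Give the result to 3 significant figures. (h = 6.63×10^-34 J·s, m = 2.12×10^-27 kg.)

E_2 = 5.77×10^-22 J

For an infinite well E_n = n²h²/(8mL²), so E_1 = h²/(8mL²) = (6.63×10^-34)²/(8·2.12×10^-27·(4.24×10^-10 m)²) = 1.442×10^-22 J.
Then E_2 = 2²·E_1 = 4·1.442×10^-22 J = 5.77×10^-22 J.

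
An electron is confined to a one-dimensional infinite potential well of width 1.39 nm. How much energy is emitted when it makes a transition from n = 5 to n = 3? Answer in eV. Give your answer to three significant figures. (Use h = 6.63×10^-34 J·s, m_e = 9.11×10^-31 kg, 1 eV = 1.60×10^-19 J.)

E_1 = h²/(8m_eL²) = 3.122×10^-20 J.
|ΔE| = |5² − 3²|·E_1 = 16·3.122×10^-20 J = 4.995×10^-19 J = 3.12 eV.

|ΔE| = 3.12 eV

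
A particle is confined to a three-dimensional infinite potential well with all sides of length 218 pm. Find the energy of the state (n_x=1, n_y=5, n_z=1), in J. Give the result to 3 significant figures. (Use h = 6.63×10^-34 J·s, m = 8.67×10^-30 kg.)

For a 3D rectangular well E = (h²/8m)·Σ n_i²/L_i² = (6.63×10^-34)²/(8·8.67×10^-30) · [1²/(218 pm)² + 5²/(218 pm)² + 1²/(218 pm)²].
Evaluating gives E = 3.60×10^-18 J.

E = 3.60×10^-18 J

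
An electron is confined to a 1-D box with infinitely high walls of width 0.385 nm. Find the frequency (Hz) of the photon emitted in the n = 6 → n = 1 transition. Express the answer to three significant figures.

f = 2.15×10^16 Hz

E_1 = h²/(8m_eL²) = 4.065×10^-19 J and ΔE = (6² − 1²)E_1 = 1.423×10^-17 J.
f = ΔE/h = 1.423×10^-17/6.626×10^-34 = 2.15×10^16 Hz.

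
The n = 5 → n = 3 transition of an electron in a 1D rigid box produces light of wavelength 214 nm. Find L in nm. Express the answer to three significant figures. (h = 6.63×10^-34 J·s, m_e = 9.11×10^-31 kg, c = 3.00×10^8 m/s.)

L = 1.02 nm

The photon carries ΔE = hc/λ = 6.63×10^-34·3.00×10^8/2.14×10^-7 m = 9.294×10^-19 J.
Since ΔE = (5² − 3²)E_1, E_1 = 5.809×10^-20 J, and L = h/√(8m_eE_1) = 1.02×10^-9 m = 1.02 nm.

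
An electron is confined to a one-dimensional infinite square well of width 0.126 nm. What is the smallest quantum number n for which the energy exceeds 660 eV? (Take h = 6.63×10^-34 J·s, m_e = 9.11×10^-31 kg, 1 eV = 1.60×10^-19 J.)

E_1 = h²/(8m_eL²) = 3.799×10^-18 J = 23.74 eV.
Need n² > 660/23.74 = 27.80, i.e. n > 5.273.
The smallest integer satisfying this is n = 6.

n = 6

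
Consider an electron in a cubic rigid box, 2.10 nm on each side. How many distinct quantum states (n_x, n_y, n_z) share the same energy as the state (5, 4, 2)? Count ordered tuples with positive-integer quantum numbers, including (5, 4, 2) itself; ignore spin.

degeneracy = 6

The level has n_x² + n_y² + n_z² = 45. The ordered positive-integer solutions are (2, 4, 5), (2, 5, 4), (4, 2, 5), (4, 5, 2), (5, 2, 4), (5, 4, 2).
That gives 6 states.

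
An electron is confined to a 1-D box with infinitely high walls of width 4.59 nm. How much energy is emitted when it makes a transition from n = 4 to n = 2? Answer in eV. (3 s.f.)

E_1 = h²/(8m_eL²) = 2.860×10^-21 J.
|ΔE| = |4² − 2²|·E_1 = 12·2.860×10^-21 J = 3.432×10^-20 J = 0.214 eV.

|ΔE| = 0.214 eV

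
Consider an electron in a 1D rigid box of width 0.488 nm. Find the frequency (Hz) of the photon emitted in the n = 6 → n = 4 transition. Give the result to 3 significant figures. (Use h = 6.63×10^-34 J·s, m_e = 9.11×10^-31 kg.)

f = 7.64×10^15 Hz

E_1 = h²/(8m_eL²) = 2.533×10^-19 J and ΔE = (6² − 4²)E_1 = 5.066×10^-18 J.
f = ΔE/h = 5.066×10^-18/6.63×10^-34 = 7.64×10^15 Hz.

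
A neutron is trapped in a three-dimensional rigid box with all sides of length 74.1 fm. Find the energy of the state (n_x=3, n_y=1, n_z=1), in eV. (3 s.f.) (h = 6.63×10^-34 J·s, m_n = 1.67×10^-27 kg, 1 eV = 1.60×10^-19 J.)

E = 4.12×10^5 eV

For a 3D rectangular well E = (h²/8m_n)·Σ n_i²/L_i² = (6.63×10^-34)²/(8·1.67×10^-27) · [3²/(74.1 fm)² + 1²/(74.1 fm)² + 1²/(74.1 fm)²].
Evaluating gives E = 6.591×10^-14 J = 4.12×10^5 eV.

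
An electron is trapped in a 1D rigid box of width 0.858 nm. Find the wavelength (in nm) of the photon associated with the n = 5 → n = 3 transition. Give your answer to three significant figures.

λ = 152 nm

E_1 = h²/(8m_eL²) = 8.184×10^-20 J, so ΔE = (5² − 3²)E_1 = 1.309×10^-18 J.
λ = hc/ΔE = (6.626×10^-34·2.998×10^8)/1.309×10^-18 = 1.52×10^-7 m = 152 nm.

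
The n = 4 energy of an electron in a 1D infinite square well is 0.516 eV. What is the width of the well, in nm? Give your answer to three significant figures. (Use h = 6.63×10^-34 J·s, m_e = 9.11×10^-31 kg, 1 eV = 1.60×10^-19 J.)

L = 3.42 nm

From E_n = n²h²/(8m_eL²), L = n·h/√(8m_eE_n).
E_4 = 0.516 eV = 8.256×10^-20 J, so L = 4·6.63×10^-34/√(8·9.11×10^-31·8.256×10^-20) = 3.42×10^-9 m = 3.42 nm.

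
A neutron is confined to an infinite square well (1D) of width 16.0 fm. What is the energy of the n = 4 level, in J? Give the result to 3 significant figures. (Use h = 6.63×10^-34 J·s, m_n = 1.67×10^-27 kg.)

For an infinite well E_n = n²h²/(8m_nL²), so E_1 = h²/(8m_nL²) = (6.63×10^-34)²/(8·1.67×10^-27·(1.60×10^-14 m)²) = 1.285×10^-13 J.
Then E_4 = 4²·E_1 = 16·1.285×10^-13 J = 2.06×10^-12 J.

E_4 = 2.06×10^-12 J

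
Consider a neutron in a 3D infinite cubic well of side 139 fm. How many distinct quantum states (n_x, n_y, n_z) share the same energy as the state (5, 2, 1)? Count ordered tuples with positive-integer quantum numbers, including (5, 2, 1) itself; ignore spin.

degeneracy = 6

The level has n_x² + n_y² + n_z² = 30. The ordered positive-integer solutions are (1, 2, 5), (1, 5, 2), (2, 1, 5), (2, 5, 1), (5, 1, 2), (5, 2, 1).
That gives 6 states.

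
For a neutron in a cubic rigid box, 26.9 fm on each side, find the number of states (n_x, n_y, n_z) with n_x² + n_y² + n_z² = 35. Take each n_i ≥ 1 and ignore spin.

degeneracy = 6

The level has n_x² + n_y² + n_z² = 35. The ordered positive-integer solutions are (1, 3, 5), (1, 5, 3), (3, 1, 5), (3, 5, 1), (5, 1, 3), (5, 3, 1).
That gives 6 states.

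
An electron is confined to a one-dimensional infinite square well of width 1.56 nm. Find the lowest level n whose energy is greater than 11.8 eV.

E_1 = h²/(8m_eL²) = 2.476×10^-20 J = 0.1546 eV.
Need n² > 11.8/0.1546 = 76.33, i.e. n > 8.737.
The smallest integer satisfying this is n = 9.

n = 9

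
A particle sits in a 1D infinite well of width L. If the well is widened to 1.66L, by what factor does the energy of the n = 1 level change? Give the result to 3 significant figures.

0.363

E_n ∝ 1/L², so the energy scales by 1/1.66² = 0.363.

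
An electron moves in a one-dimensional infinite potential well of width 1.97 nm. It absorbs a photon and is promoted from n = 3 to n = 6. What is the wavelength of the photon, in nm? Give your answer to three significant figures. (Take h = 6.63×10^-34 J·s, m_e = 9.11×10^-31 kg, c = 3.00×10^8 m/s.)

λ = 474 nm

E_1 = h²/(8m_eL²) = 1.554×10^-20 J, so ΔE = (6² − 3²)E_1 = 4.196×10^-19 J.
λ = hc/ΔE = (6.63×10^-34·3.00×10^8)/4.196×10^-19 = 4.74×10^-7 m = 474 nm.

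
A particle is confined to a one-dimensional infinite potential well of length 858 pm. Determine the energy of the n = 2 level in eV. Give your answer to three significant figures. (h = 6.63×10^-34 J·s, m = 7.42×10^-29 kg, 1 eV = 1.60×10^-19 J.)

E_2 = 0.0251 eV

For an infinite well E_n = n²h²/(8mL²), so E_1 = h²/(8mL²) = (6.63×10^-34)²/(8·7.42×10^-29·(8.58×10^-10 m)²) = 1.006×10^-21 J.
Then E_2 = 2²·E_1 = 4·1.006×10^-21 J = 4.024×10^-21 J.
Converting, E_2 = 4.024×10^-21 J / (1.60×10^-19 J/eV) = 0.0251 eV.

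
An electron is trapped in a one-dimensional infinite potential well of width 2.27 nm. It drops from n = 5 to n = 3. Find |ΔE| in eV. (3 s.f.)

|ΔE| = 1.17 eV

E_1 = h²/(8m_eL²) = 1.169×10^-20 J.
|ΔE| = |5² − 3²|·E_1 = 16·1.169×10^-20 J = 1.870×10^-19 J = 1.17 eV.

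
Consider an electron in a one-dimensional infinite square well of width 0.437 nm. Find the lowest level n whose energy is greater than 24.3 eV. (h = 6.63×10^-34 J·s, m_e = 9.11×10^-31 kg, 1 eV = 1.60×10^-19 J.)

n = 4

E_1 = h²/(8m_eL²) = 3.158×10^-19 J = 1.974 eV.
Need n² > 24.3/1.974 = 12.31, i.e. n > 3.509.
The smallest integer satisfying this is n = 4.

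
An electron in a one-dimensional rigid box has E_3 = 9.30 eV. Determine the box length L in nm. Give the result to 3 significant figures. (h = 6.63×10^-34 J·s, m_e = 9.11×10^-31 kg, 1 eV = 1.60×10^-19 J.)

From E_n = n²h²/(8m_eL²), L = n·h/√(8m_eE_n).
E_3 = 9.30 eV = 1.488×10^-18 J, so L = 3·6.63×10^-34/√(8·9.11×10^-31·1.488×10^-18) = 6.04×10^-10 m = 0.604 nm.

L = 0.604 nm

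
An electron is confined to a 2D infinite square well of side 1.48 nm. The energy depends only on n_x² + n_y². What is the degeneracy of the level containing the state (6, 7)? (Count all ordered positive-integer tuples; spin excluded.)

The level has n_x² + n_y² = 85. The ordered positive-integer solutions are (2, 9), (6, 7), (7, 6), (9, 2).
That gives 4 states.

degeneracy = 4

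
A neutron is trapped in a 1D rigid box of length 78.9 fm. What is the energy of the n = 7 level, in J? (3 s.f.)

E_7 = 2.58×10^-13 J

For an infinite well E_n = n²h²/(8m_nL²), so E_1 = h²/(8m_nL²) = (6.626×10^-34)²/(8·1.675×10^-27·(7.89×10^-14 m)²) = 5.263×10^-15 J.
Then E_7 = 7²·E_1 = 49·5.263×10^-15 J = 2.58×10^-13 J.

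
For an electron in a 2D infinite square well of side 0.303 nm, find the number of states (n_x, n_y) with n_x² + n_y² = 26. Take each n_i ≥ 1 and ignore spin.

The level has n_x² + n_y² = 26. The ordered positive-integer solutions are (1, 5), (5, 1).
That gives 2 states.

degeneracy = 2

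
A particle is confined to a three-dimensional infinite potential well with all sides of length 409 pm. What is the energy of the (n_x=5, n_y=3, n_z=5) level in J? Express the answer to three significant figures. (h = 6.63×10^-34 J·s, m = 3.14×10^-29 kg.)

E = 6.17×10^-19 J

For a 3D rectangular well E = (h²/8m)·Σ n_i²/L_i² = (6.63×10^-34)²/(8·3.14×10^-29) · [5²/(409 pm)² + 3²/(409 pm)² + 5²/(409 pm)²].
Evaluating gives E = 6.17×10^-19 J.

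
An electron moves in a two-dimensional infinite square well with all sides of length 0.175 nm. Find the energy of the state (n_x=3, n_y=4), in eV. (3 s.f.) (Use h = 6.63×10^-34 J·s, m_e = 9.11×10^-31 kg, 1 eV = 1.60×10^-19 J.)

For a 2D rectangular well E = (h²/8m_e)·Σ n_i²/L_i² = (6.63×10^-34)²/(8·9.11×10^-31) · [3²/(0.175 nm)² + 4²/(0.175 nm)²].
Evaluating gives E = 4.924×10^-17 J = 308 eV.

E = 308 eV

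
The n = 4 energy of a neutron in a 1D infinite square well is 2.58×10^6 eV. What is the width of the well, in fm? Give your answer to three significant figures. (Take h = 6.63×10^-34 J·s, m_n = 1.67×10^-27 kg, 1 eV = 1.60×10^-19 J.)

L = 35.7 fm

From E_n = n²h²/(8m_nL²), L = n·h/√(8m_nE_n).
E_4 = 2.58×10^6 eV = 4.128×10^-13 J, so L = 4·6.63×10^-34/√(8·1.67×10^-27·4.128×10^-13) = 3.57×10^-14 m = 35.7 fm.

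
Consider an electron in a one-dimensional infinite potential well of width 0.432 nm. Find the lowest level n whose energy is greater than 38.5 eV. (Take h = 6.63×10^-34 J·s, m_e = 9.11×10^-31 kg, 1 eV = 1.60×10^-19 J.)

n = 5

E_1 = h²/(8m_eL²) = 3.232×10^-19 J = 2.020 eV.
Need n² > 38.5/2.020 = 19.06, i.e. n > 4.366.
The smallest integer satisfying this is n = 5.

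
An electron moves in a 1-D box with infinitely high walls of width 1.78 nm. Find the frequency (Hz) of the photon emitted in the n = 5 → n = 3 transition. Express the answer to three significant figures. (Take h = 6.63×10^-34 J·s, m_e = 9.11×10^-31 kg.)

E_1 = h²/(8m_eL²) = 1.904×10^-20 J and ΔE = (5² − 3²)E_1 = 3.046×10^-19 J.
f = ΔE/h = 3.046×10^-19/6.63×10^-34 = 4.59×10^14 Hz.

f = 4.59×10^14 Hz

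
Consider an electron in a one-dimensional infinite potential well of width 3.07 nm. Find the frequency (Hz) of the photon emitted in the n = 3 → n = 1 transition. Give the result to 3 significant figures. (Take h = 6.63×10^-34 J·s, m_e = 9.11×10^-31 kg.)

f = 7.72×10^13 Hz

E_1 = h²/(8m_eL²) = 6.399×10^-21 J and ΔE = (3² − 1²)E_1 = 5.119×10^-20 J.
f = ΔE/h = 5.119×10^-20/6.63×10^-34 = 7.72×10^13 Hz.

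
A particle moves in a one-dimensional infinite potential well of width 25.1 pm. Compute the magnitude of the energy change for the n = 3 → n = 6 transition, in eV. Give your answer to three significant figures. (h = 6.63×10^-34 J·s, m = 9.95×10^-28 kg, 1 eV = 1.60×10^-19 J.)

|ΔE| = 14.8 eV

E_1 = h²/(8mL²) = 8.765×10^-20 J.
|ΔE| = |3² − 6²|·E_1 = 27·8.765×10^-20 J = 2.367×10^-18 J = 14.8 eV.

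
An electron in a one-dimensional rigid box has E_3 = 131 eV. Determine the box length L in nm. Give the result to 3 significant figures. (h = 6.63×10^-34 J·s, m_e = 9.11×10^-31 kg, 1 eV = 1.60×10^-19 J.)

L = 0.161 nm

From E_n = n²h²/(8m_eL²), L = n·h/√(8m_eE_n).
E_3 = 131 eV = 2.096×10^-17 J, so L = 3·6.63×10^-34/√(8·9.11×10^-31·2.096×10^-17) = 1.61×10^-10 m = 0.161 nm.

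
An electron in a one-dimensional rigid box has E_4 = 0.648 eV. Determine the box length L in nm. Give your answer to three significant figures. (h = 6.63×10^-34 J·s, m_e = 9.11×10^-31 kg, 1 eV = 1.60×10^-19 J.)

L = 3.05 nm

From E_n = n²h²/(8m_eL²), L = n·h/√(8m_eE_n).
E_4 = 0.648 eV = 1.037×10^-19 J, so L = 4·6.63×10^-34/√(8·9.11×10^-31·1.037×10^-19) = 3.05×10^-9 m = 3.05 nm.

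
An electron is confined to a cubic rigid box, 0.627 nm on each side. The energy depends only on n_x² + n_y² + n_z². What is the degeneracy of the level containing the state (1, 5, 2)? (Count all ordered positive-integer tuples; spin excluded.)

degeneracy = 6

The level has n_x² + n_y² + n_z² = 30. The ordered positive-integer solutions are (1, 2, 5), (1, 5, 2), (2, 1, 5), (2, 5, 1), (5, 1, 2), (5, 2, 1).
That gives 6 states.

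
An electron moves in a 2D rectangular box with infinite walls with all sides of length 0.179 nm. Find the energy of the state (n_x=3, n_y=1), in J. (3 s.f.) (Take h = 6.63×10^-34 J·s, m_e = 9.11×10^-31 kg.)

E = 1.88×10^-17 J

For a 2D rectangular well E = (h²/8m_e)·Σ n_i²/L_i² = (6.63×10^-34)²/(8·9.11×10^-31) · [3²/(0.179 nm)² + 1²/(0.179 nm)²].
Evaluating gives E = 1.88×10^-17 J.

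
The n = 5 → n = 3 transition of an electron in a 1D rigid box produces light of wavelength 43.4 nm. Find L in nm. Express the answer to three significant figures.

L = 0.459 nm

The photon carries ΔE = hc/λ = 6.626×10^-34·2.998×10^8/4.34×10^-8 m = 4.577×10^-18 J.
Since ΔE = (5² − 3²)E_1, E_1 = 2.861×10^-19 J, and L = h/√(8m_eE_1) = 4.59×10^-10 m = 0.459 nm.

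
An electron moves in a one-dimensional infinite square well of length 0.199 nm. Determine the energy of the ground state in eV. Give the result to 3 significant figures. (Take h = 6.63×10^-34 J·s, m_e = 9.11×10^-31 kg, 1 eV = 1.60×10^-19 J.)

E_1 = 9.52 eV

For an infinite well E_n = n²h²/(8m_eL²), so E_1 = h²/(8m_eL²) = (6.63×10^-34)²/(8·9.11×10^-31·(1.99×10^-10 m)²) = 1.523×10^-18 J.
Converting, E_1 = 1.523×10^-18 J / (1.60×10^-19 J/eV) = 9.52 eV.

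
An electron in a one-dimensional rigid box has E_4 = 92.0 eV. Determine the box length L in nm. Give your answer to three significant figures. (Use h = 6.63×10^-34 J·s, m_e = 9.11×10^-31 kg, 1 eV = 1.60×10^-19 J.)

L = 0.256 nm

From E_n = n²h²/(8m_eL²), L = n·h/√(8m_eE_n).
E_4 = 92.0 eV = 1.472×10^-17 J, so L = 4·6.63×10^-34/√(8·9.11×10^-31·1.472×10^-17) = 2.56×10^-10 m = 0.256 nm.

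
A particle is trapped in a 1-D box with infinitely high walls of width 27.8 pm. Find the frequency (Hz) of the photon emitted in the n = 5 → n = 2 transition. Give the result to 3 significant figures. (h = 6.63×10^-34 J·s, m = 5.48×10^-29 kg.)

f = 4.11×10^16 Hz

E_1 = h²/(8mL²) = 1.297×10^-18 J and ΔE = (5² − 2²)E_1 = 2.724×10^-17 J.
f = ΔE/h = 2.724×10^-17/6.63×10^-34 = 4.11×10^16 Hz.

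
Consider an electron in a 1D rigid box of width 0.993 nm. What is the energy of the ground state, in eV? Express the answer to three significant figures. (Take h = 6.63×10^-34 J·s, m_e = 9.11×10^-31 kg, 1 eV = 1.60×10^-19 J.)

For an infinite well E_n = n²h²/(8m_eL²), so E_1 = h²/(8m_eL²) = (6.63×10^-34)²/(8·9.11×10^-31·(9.93×10^-10 m)²) = 6.117×10^-20 J.
Converting, E_1 = 6.117×10^-20 J / (1.60×10^-19 J/eV) = 0.382 eV.

E_1 = 0.382 eV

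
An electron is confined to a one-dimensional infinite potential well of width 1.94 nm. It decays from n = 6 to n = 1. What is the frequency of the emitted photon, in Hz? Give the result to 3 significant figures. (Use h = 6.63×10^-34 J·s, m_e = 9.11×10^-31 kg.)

f = 8.46×10^14 Hz

E_1 = h²/(8m_eL²) = 1.603×10^-20 J and ΔE = (6² − 1²)E_1 = 5.610×10^-19 J.
f = ΔE/h = 5.610×10^-19/6.63×10^-34 = 8.46×10^14 Hz.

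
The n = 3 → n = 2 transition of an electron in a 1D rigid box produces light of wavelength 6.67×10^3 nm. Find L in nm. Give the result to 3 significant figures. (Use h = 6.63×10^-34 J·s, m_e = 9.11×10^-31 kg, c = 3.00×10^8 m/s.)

The photon carries ΔE = hc/λ = 6.63×10^-34·3.00×10^8/6.67×10^-6 m = 2.982×10^-20 J.
Since ΔE = (3² − 2²)E_1, E_1 = 5.964×10^-21 J, and L = h/√(8m_eE_1) = 3.18×10^-9 m = 3.18 nm.

L = 3.18 nm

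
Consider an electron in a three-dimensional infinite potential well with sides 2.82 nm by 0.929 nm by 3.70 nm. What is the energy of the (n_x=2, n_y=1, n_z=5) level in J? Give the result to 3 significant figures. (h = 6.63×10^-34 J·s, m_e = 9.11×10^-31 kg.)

E = 2.10×10^-19 J

For a 3D rectangular well E = (h²/8m_e)·Σ n_i²/L_i² = (6.63×10^-34)²/(8·9.11×10^-31) · [2²/(2.82 nm)² + 1²/(0.929 nm)² + 5²/(3.70 nm)²].
Evaluating gives E = 2.10×10^-19 J.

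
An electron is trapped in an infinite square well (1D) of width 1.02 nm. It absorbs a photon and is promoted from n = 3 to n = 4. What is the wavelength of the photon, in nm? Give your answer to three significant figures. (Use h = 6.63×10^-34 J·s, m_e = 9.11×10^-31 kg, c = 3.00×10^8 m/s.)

λ = 490 nm

E_1 = h²/(8m_eL²) = 5.797×10^-20 J, so ΔE = (4² − 3²)E_1 = 4.058×10^-19 J.
λ = hc/ΔE = (6.63×10^-34·3.00×10^8)/4.058×10^-19 = 4.90×10^-7 m = 490 nm.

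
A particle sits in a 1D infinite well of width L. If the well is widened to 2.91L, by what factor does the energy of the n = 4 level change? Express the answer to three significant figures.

E_n ∝ 1/L², so the energy scales by 1/2.91² = 0.118.

0.118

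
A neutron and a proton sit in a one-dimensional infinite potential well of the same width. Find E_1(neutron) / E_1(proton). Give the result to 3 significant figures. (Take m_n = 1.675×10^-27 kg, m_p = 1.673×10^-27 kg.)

0.999

E_n ∝ 1/m at fixed n and L, so the ratio is m_p/m_n = 1.673×10^-27/1.675×10^-27 = 0.999.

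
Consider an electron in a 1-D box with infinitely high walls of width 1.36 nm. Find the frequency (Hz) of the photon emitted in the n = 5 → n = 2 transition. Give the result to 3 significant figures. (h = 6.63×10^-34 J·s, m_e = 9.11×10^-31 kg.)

E_1 = h²/(8m_eL²) = 3.261×10^-20 J and ΔE = (5² − 2²)E_1 = 6.848×10^-19 J.
f = ΔE/h = 6.848×10^-19/6.63×10^-34 = 1.03×10^15 Hz.

f = 1.03×10^15 Hz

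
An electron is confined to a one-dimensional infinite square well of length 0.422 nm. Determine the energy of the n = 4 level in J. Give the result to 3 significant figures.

For an infinite well E_n = n²h²/(8m_eL²), so E_1 = h²/(8m_eL²) = (6.626×10^-34)²/(8·9.109×10^-31·(4.22×10^-10 m)²) = 3.383×10^-19 J.
Then E_4 = 4²·E_1 = 16·3.383×10^-19 J = 5.41×10^-18 J.

E_4 = 5.41×10^-18 J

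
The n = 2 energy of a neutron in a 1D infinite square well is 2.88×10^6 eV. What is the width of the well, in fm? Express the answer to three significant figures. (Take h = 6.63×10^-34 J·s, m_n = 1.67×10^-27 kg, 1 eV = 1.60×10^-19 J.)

L = 16.9 fm

From E_n = n²h²/(8m_nL²), L = n·h/√(8m_nE_n).
E_2 = 2.88×10^6 eV = 4.608×10^-13 J, so L = 2·6.63×10^-34/√(8·1.67×10^-27·4.608×10^-13) = 1.69×10^-14 m = 16.9 fm.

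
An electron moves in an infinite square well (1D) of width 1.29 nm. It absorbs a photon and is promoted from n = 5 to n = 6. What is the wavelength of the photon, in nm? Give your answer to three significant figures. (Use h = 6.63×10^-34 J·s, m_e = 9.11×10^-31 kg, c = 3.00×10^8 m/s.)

E_1 = h²/(8m_eL²) = 3.624×10^-20 J, so ΔE = (6² − 5²)E_1 = 3.986×10^-19 J.
λ = hc/ΔE = (6.63×10^-34·3.00×10^8)/3.986×10^-19 = 4.99×10^-7 m = 499 nm.

λ = 499 nm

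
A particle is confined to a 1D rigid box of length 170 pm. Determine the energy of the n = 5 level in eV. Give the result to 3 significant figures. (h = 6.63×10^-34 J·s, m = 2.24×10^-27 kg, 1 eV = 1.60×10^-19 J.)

For an infinite well E_n = n²h²/(8mL²), so E_1 = h²/(8mL²) = (6.63×10^-34)²/(8·2.24×10^-27·(1.70×10^-10 m)²) = 8.488×10^-22 J.
Then E_5 = 5²·E_1 = 25·8.488×10^-22 J = 2.122×10^-20 J.
Converting, E_5 = 2.122×10^-20 J / (1.60×10^-19 J/eV) = 0.133 eV.

E_5 = 0.133 eV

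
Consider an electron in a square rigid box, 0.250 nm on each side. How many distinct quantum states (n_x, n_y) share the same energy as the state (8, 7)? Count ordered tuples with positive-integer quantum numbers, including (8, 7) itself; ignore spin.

The level has n_x² + n_y² = 113. The ordered positive-integer solutions are (7, 8), (8, 7).
That gives 2 states.

degeneracy = 2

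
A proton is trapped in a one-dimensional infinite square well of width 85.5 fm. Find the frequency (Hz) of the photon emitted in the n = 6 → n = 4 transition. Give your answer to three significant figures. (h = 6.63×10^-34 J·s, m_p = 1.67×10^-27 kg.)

f = 1.36×10^20 Hz

E_1 = h²/(8m_pL²) = 4.501×10^-15 J and ΔE = (6² − 4²)E_1 = 9.002×10^-14 J.
f = ΔE/h = 9.002×10^-14/6.63×10^-34 = 1.36×10^20 Hz.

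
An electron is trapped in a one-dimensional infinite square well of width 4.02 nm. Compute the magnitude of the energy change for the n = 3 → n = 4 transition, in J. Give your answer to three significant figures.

|ΔE| = 2.61×10^-20 J

E_1 = h²/(8m_eL²) = 3.728×10^-21 J.
|ΔE| = |3² − 4²|·E_1 = 7·3.728×10^-21 J = 2.61×10^-20 J.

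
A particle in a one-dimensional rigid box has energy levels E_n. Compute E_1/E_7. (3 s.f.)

E_n ∝ n², so E_1/E_7 = 1²/7² = 1/49 = 0.0204.

0.0204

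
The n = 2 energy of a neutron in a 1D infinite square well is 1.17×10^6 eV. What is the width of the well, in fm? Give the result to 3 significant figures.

From E_n = n²h²/(8m_nL²), L = n·h/√(8m_nE_n).
E_2 = 1.17×10^6 eV = 1.874×10^-13 J, so L = 2·6.626×10^-34/√(8·1.675×10^-27·1.874×10^-13) = 2.64×10^-14 m = 26.4 fm.

L = 26.4 fm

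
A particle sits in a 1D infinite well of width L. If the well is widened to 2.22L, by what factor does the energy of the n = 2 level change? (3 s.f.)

0.203

E_n ∝ 1/L², so the energy scales by 1/2.22² = 0.203.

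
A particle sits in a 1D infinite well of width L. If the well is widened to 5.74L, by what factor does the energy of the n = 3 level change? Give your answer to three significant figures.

0.0304

E_n ∝ 1/L², so the energy scales by 1/5.74² = 0.0304.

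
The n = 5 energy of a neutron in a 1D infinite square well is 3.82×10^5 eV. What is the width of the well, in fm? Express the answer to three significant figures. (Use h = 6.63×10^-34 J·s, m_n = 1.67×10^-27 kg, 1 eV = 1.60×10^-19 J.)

From E_n = n²h²/(8m_nL²), L = n·h/√(8m_nE_n).
E_5 = 3.82×10^5 eV = 6.112×10^-14 J, so L = 5·6.63×10^-34/√(8·1.67×10^-27·6.112×10^-14) = 1.16×10^-13 m = 116 fm.

L = 116 fm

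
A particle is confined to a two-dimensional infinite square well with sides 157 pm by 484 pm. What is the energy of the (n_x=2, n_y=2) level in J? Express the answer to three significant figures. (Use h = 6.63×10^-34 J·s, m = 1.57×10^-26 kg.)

For a 2D rectangular well E = (h²/8m)·Σ n_i²/L_i² = (6.63×10^-34)²/(8·1.57×10^-26) · [2²/(157 pm)² + 2²/(484 pm)²].
Evaluating gives E = 6.28×10^-22 J.

E = 6.28×10^-22 J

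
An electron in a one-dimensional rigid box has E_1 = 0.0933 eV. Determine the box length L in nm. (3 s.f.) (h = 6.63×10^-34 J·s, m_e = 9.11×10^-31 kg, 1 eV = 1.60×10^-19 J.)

From E_n = n²h²/(8m_eL²), L = n·h/√(8m_eE_n).
E_1 = 0.0933 eV = 1.493×10^-20 J, so L = 1·6.63×10^-34/√(8·9.11×10^-31·1.493×10^-20) = 2.01×10^-9 m = 2.01 nm.

L = 2.01 nm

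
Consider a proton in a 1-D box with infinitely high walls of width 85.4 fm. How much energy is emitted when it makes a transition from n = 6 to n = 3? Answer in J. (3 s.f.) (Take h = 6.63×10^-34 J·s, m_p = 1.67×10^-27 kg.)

E_1 = h²/(8m_pL²) = 4.511×10^-15 J.
|ΔE| = |6² − 3²|·E_1 = 27·4.511×10^-15 J = 1.22×10^-13 J.

|ΔE| = 1.22×10^-13 J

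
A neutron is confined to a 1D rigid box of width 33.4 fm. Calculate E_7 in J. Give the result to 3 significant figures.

E_7 = 1.44×10^-12 J

For an infinite well E_n = n²h²/(8m_nL²), so E_1 = h²/(8m_nL²) = (6.626×10^-34)²/(8·1.675×10^-27·(3.34×10^-14 m)²) = 2.937×10^-14 J.
Then E_7 = 7²·E_1 = 49·2.937×10^-14 J = 1.44×10^-12 J.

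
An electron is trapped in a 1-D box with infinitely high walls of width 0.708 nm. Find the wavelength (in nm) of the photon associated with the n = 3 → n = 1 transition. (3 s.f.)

E_1 = h²/(8m_eL²) = 1.202×10^-19 J, so ΔE = (3² − 1²)E_1 = 9.616×10^-19 J.
λ = hc/ΔE = (6.626×10^-34·2.998×10^8)/9.616×10^-19 = 2.07×10^-7 m = 207 nm.

λ = 207 nm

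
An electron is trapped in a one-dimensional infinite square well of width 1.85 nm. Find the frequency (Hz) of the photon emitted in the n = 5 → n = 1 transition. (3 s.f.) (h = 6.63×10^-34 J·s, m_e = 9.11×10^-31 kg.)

f = 6.38×10^14 Hz

E_1 = h²/(8m_eL²) = 1.762×10^-20 J and ΔE = (5² − 1²)E_1 = 4.229×10^-19 J.
f = ΔE/h = 4.229×10^-19/6.63×10^-34 = 6.38×10^14 Hz.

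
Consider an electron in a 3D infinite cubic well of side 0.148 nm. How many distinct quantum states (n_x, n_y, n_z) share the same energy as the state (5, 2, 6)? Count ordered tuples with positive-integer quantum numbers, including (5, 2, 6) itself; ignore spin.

degeneracy = 6

The level has n_x² + n_y² + n_z² = 65. The ordered positive-integer solutions are (2, 5, 6), (2, 6, 5), (5, 2, 6), (5, 6, 2), (6, 2, 5), (6, 5, 2).
That gives 6 states.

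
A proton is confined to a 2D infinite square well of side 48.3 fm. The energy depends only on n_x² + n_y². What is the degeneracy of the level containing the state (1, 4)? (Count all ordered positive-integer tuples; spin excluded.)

degeneracy = 2

The level has n_x² + n_y² = 17. The ordered positive-integer solutions are (1, 4), (4, 1).
That gives 2 states.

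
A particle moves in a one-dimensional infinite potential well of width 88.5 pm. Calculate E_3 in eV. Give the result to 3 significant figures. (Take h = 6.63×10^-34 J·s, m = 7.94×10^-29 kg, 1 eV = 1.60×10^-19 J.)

E_3 = 4.97 eV

For an infinite well E_n = n²h²/(8mL²), so E_1 = h²/(8mL²) = (6.63×10^-34)²/(8·7.94×10^-29·(8.85×10^-11 m)²) = 8.835×10^-20 J.
Then E_3 = 3²·E_1 = 9·8.835×10^-20 J = 7.951×10^-19 J.
Converting, E_3 = 7.951×10^-19 J / (1.60×10^-19 J/eV) = 4.97 eV.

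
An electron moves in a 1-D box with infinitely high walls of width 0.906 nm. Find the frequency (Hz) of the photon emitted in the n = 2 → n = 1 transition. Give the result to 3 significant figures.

f = 3.32×10^14 Hz

E_1 = h²/(8m_eL²) = 7.340×10^-20 J and ΔE = (2² − 1²)E_1 = 2.202×10^-19 J.
f = ΔE/h = 2.202×10^-19/6.626×10^-34 = 3.32×10^14 Hz.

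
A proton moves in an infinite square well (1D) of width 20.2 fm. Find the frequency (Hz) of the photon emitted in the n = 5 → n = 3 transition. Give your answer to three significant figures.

E_1 = h²/(8m_pL²) = 8.039×10^-14 J and ΔE = (5² − 3²)E_1 = 1.286×10^-12 J.
f = ΔE/h = 1.286×10^-12/6.626×10^-34 = 1.94×10^21 Hz.

f = 1.94×10^21 Hz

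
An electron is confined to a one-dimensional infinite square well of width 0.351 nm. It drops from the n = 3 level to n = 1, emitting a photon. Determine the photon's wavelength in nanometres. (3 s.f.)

λ = 50.8 nm

E_1 = h²/(8m_eL²) = 4.890×10^-19 J, so ΔE = (3² − 1²)E_1 = 3.912×10^-18 J.
λ = hc/ΔE = (6.626×10^-34·2.998×10^8)/3.912×10^-18 = 5.08×10^-8 m = 50.8 nm.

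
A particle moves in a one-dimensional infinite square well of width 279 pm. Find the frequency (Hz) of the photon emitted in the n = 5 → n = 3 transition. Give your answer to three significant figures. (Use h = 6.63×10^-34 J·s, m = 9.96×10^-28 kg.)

f = 1.71×10^13 Hz

E_1 = h²/(8mL²) = 7.087×10^-22 J and ΔE = (5² − 3²)E_1 = 1.134×10^-20 J.
f = ΔE/h = 1.134×10^-20/6.63×10^-34 = 1.71×10^13 Hz.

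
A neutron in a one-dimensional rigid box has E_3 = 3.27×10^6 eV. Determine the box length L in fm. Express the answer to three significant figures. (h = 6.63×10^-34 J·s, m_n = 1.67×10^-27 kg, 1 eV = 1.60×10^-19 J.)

From E_n = n²h²/(8m_nL²), L = n·h/√(8m_nE_n).
E_3 = 3.27×10^6 eV = 5.232×10^-13 J, so L = 3·6.63×10^-34/√(8·1.67×10^-27·5.232×10^-13) = 2.38×10^-14 m = 23.8 fm.

L = 23.8 fm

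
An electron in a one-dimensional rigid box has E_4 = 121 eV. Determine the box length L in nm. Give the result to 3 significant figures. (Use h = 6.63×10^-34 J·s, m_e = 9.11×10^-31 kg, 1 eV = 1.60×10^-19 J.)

From E_n = n²h²/(8m_eL²), L = n·h/√(8m_eE_n).
E_4 = 121 eV = 1.936×10^-17 J, so L = 4·6.63×10^-34/√(8·9.11×10^-31·1.936×10^-17) = 2.23×10^-10 m = 0.223 nm.

L = 0.223 nm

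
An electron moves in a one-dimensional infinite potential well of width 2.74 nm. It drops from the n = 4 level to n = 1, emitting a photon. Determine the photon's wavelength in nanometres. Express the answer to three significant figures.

E_1 = h²/(8m_eL²) = 8.025×10^-21 J, so ΔE = (4² − 1²)E_1 = 1.204×10^-19 J.
λ = hc/ΔE = (6.626×10^-34·2.998×10^8)/1.204×10^-19 = 1.65×10^-6 m = 1.65×10^3 nm.

λ = 1.65×10^3 nm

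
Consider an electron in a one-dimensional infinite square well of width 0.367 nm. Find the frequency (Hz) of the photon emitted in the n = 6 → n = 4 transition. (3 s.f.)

E_1 = h²/(8m_eL²) = 4.473×10^-19 J and ΔE = (6² − 4²)E_1 = 8.946×10^-18 J.
f = ΔE/h = 8.946×10^-18/6.626×10^-34 = 1.35×10^16 Hz.

f = 1.35×10^16 Hz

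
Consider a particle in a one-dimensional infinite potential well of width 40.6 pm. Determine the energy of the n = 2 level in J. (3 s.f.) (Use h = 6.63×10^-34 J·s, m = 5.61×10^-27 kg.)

E_2 = 2.38×10^-20 J

For an infinite well E_n = n²h²/(8mL²), so E_1 = h²/(8mL²) = (6.63×10^-34)²/(8·5.61×10^-27·(4.06×10^-11 m)²) = 5.942×10^-21 J.
Then E_2 = 2²·E_1 = 4·5.942×10^-21 J = 2.38×10^-20 J.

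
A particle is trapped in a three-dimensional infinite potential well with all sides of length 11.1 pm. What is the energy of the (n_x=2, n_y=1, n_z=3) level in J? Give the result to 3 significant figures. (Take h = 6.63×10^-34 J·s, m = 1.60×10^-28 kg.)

For a 3D rectangular well E = (h²/8m)·Σ n_i²/L_i² = (6.63×10^-34)²/(8·1.60×10^-28) · [2²/(11.1 pm)² + 1²/(11.1 pm)² + 3²/(11.1 pm)²].
Evaluating gives E = 3.90×10^-17 J.

E = 3.90×10^-17 J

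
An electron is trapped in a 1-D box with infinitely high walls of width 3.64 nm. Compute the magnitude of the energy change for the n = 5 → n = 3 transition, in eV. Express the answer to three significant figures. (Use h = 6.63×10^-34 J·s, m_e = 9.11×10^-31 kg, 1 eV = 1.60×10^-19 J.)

|ΔE| = 0.455 eV

E_1 = h²/(8m_eL²) = 4.552×10^-21 J.
|ΔE| = |5² − 3²|·E_1 = 16·4.552×10^-21 J = 7.283×10^-20 J = 0.455 eV.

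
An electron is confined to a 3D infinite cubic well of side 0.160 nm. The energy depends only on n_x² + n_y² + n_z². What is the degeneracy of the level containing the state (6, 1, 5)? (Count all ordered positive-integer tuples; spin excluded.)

The level has n_x² + n_y² + n_z² = 62. The ordered positive-integer solutions are (1, 5, 6), (1, 6, 5), (2, 3, 7), (2, 7, 3), (3, 2, 7), (3, 7, 2), (5, 1, 6), (5, 6, 1), (6, 1, 5), (6, 5, 1), (7, 2, 3), (7, 3, 2).
That gives 12 states.

degeneracy = 12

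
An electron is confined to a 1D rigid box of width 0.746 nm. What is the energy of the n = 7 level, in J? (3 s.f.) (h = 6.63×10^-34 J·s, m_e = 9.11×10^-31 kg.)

E_7 = 5.31×10^-18 J

For an infinite well E_n = n²h²/(8m_eL²), so E_1 = h²/(8m_eL²) = (6.63×10^-34)²/(8·9.11×10^-31·(7.46×10^-10 m)²) = 1.084×10^-19 J.
Then E_7 = 7²·E_1 = 49·1.084×10^-19 J = 5.31×10^-18 J.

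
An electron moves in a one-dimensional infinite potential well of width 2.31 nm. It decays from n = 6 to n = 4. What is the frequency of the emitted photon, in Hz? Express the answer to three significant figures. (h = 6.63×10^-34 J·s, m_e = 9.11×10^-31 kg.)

f = 3.41×10^14 Hz

E_1 = h²/(8m_eL²) = 1.130×10^-20 J and ΔE = (6² − 4²)E_1 = 2.260×10^-19 J.
f = ΔE/h = 2.260×10^-19/6.63×10^-34 = 3.41×10^14 Hz.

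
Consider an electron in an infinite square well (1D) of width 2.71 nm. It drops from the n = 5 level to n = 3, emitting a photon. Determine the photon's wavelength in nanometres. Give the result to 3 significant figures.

λ = 1.51×10^3 nm

E_1 = h²/(8m_eL²) = 8.204×10^-21 J, so ΔE = (5² − 3²)E_1 = 1.313×10^-19 J.
λ = hc/ΔE = (6.626×10^-34·2.998×10^8)/1.313×10^-19 = 1.51×10^-6 m = 1.51×10^3 nm.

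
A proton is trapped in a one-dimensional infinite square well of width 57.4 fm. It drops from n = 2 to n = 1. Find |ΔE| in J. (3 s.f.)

E_1 = h²/(8m_pL²) = 9.956×10^-15 J.
|ΔE| = |2² − 1²|·E_1 = 3·9.956×10^-15 J = 2.99×10^-14 J.

|ΔE| = 2.99×10^-14 J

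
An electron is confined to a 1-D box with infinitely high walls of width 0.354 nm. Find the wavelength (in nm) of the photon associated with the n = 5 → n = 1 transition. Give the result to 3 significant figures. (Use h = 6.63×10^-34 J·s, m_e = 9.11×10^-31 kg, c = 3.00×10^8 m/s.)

λ = 17.2 nm

E_1 = h²/(8m_eL²) = 4.813×10^-19 J, so ΔE = (5² − 1²)E_1 = 1.155×10^-17 J.
λ = hc/ΔE = (6.63×10^-34·3.00×10^8)/1.155×10^-17 = 1.72×10^-8 m = 17.2 nm.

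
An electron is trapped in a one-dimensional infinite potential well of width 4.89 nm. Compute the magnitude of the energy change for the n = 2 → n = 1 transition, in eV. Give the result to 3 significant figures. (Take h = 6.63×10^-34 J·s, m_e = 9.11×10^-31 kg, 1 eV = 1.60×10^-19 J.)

|ΔE| = 0.0473 eV

E_1 = h²/(8m_eL²) = 2.522×10^-21 J.
|ΔE| = |2² − 1²|·E_1 = 3·2.522×10^-21 J = 7.566×10^-21 J = 0.0473 eV.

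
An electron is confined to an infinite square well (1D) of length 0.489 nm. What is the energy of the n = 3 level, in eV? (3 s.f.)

For an infinite well E_n = n²h²/(8m_eL²), so E_1 = h²/(8m_eL²) = (6.626×10^-34)²/(8·9.109×10^-31·(4.89×10^-10 m)²) = 2.520×10^-19 J.
Then E_3 = 3²·E_1 = 9·2.520×10^-19 J = 2.268×10^-18 J.
Converting, E_3 = 2.268×10^-18 J / (1.602×10^-19 J/eV) = 14.2 eV.

E_3 = 14.2 eV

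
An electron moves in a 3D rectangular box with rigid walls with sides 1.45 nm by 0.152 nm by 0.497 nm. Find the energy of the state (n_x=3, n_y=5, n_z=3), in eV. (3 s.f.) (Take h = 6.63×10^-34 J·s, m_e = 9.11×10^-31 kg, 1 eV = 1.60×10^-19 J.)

For a 3D rectangular well E = (h²/8m_e)·Σ n_i²/L_i² = (6.63×10^-34)²/(8·9.11×10^-31) · [3²/(1.45 nm)² + 5²/(0.152 nm)² + 3²/(0.497 nm)²].
Evaluating gives E = 6.772×10^-17 J = 423 eV.

E = 423 eV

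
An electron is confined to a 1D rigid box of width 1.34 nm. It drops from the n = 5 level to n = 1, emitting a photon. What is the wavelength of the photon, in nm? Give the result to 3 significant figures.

λ = 247 nm

E_1 = h²/(8m_eL²) = 3.355×10^-20 J, so ΔE = (5² − 1²)E_1 = 8.052×10^-19 J.
λ = hc/ΔE = (6.626×10^-34·2.998×10^8)/8.052×10^-19 = 2.47×10^-7 m = 247 nm.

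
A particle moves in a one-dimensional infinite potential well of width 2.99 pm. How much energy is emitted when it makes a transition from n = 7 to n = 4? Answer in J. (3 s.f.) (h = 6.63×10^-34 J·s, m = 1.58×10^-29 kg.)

|ΔE| = 1.28×10^-14 J

E_1 = h²/(8mL²) = 3.890×10^-16 J.
|ΔE| = |7² − 4²|·E_1 = 33·3.890×10^-16 J = 1.28×10^-14 J.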